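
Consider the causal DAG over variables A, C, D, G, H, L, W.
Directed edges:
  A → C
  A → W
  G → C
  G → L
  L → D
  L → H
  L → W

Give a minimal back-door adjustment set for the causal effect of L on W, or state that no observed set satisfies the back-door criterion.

L→W: minimal back-door set ∅.

desc(L)\{L}={D,H,W}; candidates ⊆ {A,C,G}.
∅: L⊥W given ∅ in G with L→· removed — back-door holds.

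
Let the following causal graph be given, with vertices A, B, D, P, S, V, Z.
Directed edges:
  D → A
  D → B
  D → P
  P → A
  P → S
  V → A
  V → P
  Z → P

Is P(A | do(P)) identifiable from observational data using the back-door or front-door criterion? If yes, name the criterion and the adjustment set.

P(A|do(P)): backdoor, adjust for {D, V}.

desc(P)\{P}={A,S}; candidates ⊆ {B,D,V,Z}.
size 0: {}; under {} P still reaches {A,B,D,V,Z} ∋ A.
size 1: {B}, {D}, {V} …(+1); under {B} P still reaches {A,D,V,Z} ∋ A.
{D,V}: P⊥A given {D,V} in G with P→· removed — back-door holds.
P(A|do(P)) = Σ_{D,V} P(A|P,D,V)·P(D,V).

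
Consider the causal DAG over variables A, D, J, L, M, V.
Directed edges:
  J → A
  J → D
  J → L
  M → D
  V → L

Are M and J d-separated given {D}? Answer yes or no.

No — M and J are d-connected given {D}.

Bayes-Ball from M | {D} reaches {A,J,L}.
J ∈ reach(M|{D}) ⇒ M ⊥̸ J | {D}.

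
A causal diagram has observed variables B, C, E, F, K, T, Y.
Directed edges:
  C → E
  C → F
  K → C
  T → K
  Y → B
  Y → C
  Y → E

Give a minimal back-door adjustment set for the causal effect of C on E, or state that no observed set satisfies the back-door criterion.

desc(C)\{C}={E,F}; candidates ⊆ {B,K,T,Y}.
size 0: {}; under {} C still reaches {B,E,K,T,Y} ∋ E.
{Y}: C⊥E given {Y} in G with C→· removed — back-door holds.

C→E: minimal back-door set {Y}.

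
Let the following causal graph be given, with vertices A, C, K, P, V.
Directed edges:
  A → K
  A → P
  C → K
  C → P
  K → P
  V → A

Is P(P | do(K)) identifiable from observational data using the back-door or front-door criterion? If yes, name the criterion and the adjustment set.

P(P|do(K)): backdoor, adjust for {A, C}.

desc(K)\{K}={P}; candidates ⊆ {A,C,V}.
size 0: {}; under {} K still reaches {A,C,P,V} ∋ P.
size 1: {A}, {C}, {V}; under {A} K still reaches {C,P} ∋ P.
{A,C}: K⊥P given {A,C} in G with K→· removed — back-door holds.
P(P|do(K)) = Σ_{A,C} P(P|K,A,C)·P(A,C).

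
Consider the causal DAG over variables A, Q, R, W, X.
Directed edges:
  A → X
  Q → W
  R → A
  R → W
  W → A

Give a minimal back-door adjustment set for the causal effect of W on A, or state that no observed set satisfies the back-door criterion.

desc(W)\{W}={A,X}; candidates ⊆ {Q,R}.
size 0: {}; under {} W still reaches {A,Q,R,X} ∋ A.
{R}: W⊥A given {R} in G with W→· removed — back-door holds.

W→A: minimal back-door set {R}.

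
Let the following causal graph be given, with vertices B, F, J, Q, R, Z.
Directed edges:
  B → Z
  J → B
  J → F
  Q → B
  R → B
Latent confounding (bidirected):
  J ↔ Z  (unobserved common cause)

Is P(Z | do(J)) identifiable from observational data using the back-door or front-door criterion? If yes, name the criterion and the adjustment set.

P(Z|do(J)): frontdoor, adjust for {B}.

desc(J)\{J}={B,F,Z}; candidates ⊆ {Q,R}.
J↔Z: latent back-door arc(s) into J.
size 0: {}; under {} J still reaches {Z} ∋ Z.
size 1: {Q}, {R}; under {Q} J still reaches {Z} ∋ Z.
size 2: {Q,R}; under {Q,R} J still reaches {Z} ∋ Z.
J↔Z cannot be blocked by any observed set — no back-door set.
{B}: (i) intercepts every directed J→Z path; (ii) no back-door J→{B}; (iii) {J} blocks every back-door {B}→Z. Front-door holds.
P(Z|do(J)) = Σ_{B} P(B|J) Σ_{J'} P(Z|B,J')P(J').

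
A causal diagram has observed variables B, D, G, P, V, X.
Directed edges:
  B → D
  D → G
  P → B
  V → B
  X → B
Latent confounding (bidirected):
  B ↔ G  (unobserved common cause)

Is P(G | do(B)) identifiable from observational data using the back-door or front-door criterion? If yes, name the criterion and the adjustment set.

P(G|do(B)): frontdoor, adjust for {D}.

desc(B)\{B}={D,G}; candidates ⊆ {P,V,X}.
B↔G: latent back-door arc(s) into B.
size 0: {}; under {} B still reaches {G,P,V,X} ∋ G.
size 1: {P}, {V}, {X}; under {P} B still reaches {G,V,X} ∋ G.
size 2: {P,V}, {P,X}, {V,X}; under {P,V} B still reaches {G,X} ∋ G.
B↔G cannot be blocked by any observed set — no back-door set.
{D}: (i) intercepts every directed B→G path; (ii) no back-door B→{D}; (iii) {B} blocks every back-door {D}→G. Front-door holds.
P(G|do(B)) = Σ_{D} P(D|B) Σ_{B'} P(G|D,B')P(B').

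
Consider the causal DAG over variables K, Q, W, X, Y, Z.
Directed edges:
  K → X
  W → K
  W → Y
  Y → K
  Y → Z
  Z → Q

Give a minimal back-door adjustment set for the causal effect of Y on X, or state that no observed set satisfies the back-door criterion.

desc(Y)\{Y}={K,Q,X,Z}; candidates ⊆ {W}.
size 0: {}; under {} Y still reaches {K,W,X} ∋ X.
{W}: Y⊥X given {W} in G with Y→· removed — back-door holds.

Y→X: minimal back-door set {W}.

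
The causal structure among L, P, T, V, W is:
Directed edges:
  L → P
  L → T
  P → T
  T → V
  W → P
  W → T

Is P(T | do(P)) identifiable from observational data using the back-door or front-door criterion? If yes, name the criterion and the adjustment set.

desc(P)\{P}={T,V}; candidates ⊆ {L,W}.
size 0: {}; under {} P still reaches {L,T,V,W} ∋ T.
size 1: {L}, {W}; under {L} P still reaches {T,V,W} ∋ T.
{L,W}: P⊥T given {L,W} in G with P→· removed — back-door holds.
P(T|do(P)) = Σ_{L,W} P(T|P,L,W)·P(L,W).

P(T|do(P)): backdoor, adjust for {L, W}.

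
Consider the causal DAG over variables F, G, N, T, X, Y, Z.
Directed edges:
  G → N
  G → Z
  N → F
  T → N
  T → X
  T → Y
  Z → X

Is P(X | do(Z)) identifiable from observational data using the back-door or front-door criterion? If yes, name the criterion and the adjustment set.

P(X|do(Z)): backdoor, adjust for ∅.

desc(Z)\{Z}={X}; candidates ⊆ {F,G,N,T,Y}.
∅: Z⊥X given ∅ in G with Z→· removed — back-door holds.
P(X|do(Z)) = P(X|Z) — no adjustment needed.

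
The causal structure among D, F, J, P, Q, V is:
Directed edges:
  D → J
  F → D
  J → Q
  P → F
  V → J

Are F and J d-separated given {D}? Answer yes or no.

Yes — F ⊥ J | {D}.

Bayes-Ball from F | {D} reaches {P}.
J ∉ reach(F|{D}) ⇒ F ⊥ J | {D}.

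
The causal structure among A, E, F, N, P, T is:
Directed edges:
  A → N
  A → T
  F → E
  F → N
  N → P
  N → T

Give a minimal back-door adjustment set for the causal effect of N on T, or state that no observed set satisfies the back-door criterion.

N→T: minimal back-door set {A}.

desc(N)\{N}={P,T}; candidates ⊆ {A,E,F}.
size 0: {}; under {} N still reaches {A,E,F,T} ∋ T.
{A}: N⊥T given {A} in G with N→· removed — back-door holds.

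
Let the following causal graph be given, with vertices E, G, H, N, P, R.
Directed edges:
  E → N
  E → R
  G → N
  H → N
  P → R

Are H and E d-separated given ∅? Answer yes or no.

Yes — H ⊥ E | ∅.

Bayes-Ball from H | ∅ reaches {N}.
E ∉ reach(H|∅) ⇒ H ⊥ E | ∅.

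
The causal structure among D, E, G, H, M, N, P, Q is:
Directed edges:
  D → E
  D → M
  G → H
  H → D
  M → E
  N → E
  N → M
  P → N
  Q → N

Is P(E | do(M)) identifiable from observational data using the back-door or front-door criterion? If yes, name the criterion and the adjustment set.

desc(M)\{M}={E}; candidates ⊆ {D,G,H,N,P,Q}.
size 0: {}; under {} M still reaches {D,E,G,H,N,P,Q} ∋ E.
size 1: {D}, {G}, {H} …(+3); under {D} M still reaches {E,N,P,Q} ∋ E.
{D,N}: M⊥E given {D,N} in G with M→· removed — back-door holds.
P(E|do(M)) = Σ_{D,N} P(E|M,D,N)·P(D,N).

P(E|do(M)): backdoor, adjust for {D, N}.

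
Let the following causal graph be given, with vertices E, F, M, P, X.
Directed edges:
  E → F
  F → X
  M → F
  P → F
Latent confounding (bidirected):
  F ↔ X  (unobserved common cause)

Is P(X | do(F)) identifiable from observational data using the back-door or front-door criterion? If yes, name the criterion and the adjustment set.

desc(F)\{F}={X}; candidates ⊆ {E,M,P}.
F↔X: latent back-door arc(s) into F.
size 0: {}; under {} F still reaches {E,M,P,X} ∋ X.
size 1: {E}, {M}, {P}; under {E} F still reaches {M,P,X} ∋ X.
size 2: {E,M}, {E,P}, {M,P}; under {E,M} F still reaches {P,X} ∋ X.
F↔X cannot be blocked by any observed set — no back-door set.
No mediator lies on a directed F→…→X path.
Neither criterion identifies P(X|do(F)) in this graph.

P(X|do(F)): not identifiable (no BD/FD set).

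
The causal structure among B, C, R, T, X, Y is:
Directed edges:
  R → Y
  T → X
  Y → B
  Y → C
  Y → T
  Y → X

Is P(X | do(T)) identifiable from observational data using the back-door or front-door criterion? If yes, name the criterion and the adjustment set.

P(X|do(T)): backdoor, adjust for {Y}.

desc(T)\{T}={X}; candidates ⊆ {B,C,R,Y}.
size 0: {}; under {} T still reaches {B,C,R,X,Y} ∋ X.
{Y}: T⊥X given {Y} in G with T→· removed — back-door holds.
P(X|do(T)) = Σ_{Y} P(X|T,Y)·P(Y).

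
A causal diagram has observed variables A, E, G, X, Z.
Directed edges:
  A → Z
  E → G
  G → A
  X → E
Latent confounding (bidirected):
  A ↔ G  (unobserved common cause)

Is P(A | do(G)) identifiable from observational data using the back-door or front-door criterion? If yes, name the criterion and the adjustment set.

desc(G)\{G}={A,Z}; candidates ⊆ {E,X}.
G↔A: latent back-door arc(s) into G.
size 0: {}; under {} G still reaches {A,E,X,Z} ∋ A.
size 1: {E}, {X}; under {E} G still reaches {A,Z} ∋ A.
size 2: {E,X}; under {E,X} G still reaches {A,Z} ∋ A.
G↔A cannot be blocked by any observed set — no back-door set.
No mediator lies on a directed G→…→A path.
Neither criterion identifies P(A|do(G)) in this graph.

P(A|do(G)): not identifiable (no BD/FD set).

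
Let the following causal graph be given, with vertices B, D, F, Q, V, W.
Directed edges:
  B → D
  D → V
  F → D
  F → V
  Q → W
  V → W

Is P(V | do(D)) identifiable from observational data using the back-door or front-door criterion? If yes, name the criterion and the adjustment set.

desc(D)\{D}={V,W}; candidates ⊆ {B,F,Q}.
size 0: {}; under {} D still reaches {B,F,V,W} ∋ V.
{F}: D⊥V given {F} in G with D→· removed — back-door holds.
P(V|do(D)) = Σ_{F} P(V|D,F)·P(F).

P(V|do(D)): backdoor, adjust for {F}.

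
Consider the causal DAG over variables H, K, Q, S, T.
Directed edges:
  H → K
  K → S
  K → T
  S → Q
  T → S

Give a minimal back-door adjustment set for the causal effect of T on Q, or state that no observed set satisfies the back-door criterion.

T→Q: minimal back-door set {K}.

desc(T)\{T}={Q,S}; candidates ⊆ {H,K}.
size 0: {}; under {} T still reaches {H,K,Q,S} ∋ Q.
{K}: T⊥Q given {K} in G with T→· removed — back-door holds.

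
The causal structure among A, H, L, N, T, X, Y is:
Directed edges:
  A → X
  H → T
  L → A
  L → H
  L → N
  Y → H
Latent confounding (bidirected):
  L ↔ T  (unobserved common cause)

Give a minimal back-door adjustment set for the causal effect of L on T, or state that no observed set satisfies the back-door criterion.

desc(L)\{L}={A,H,N,T,X}; candidates ⊆ {Y}.
L↔T: latent back-door arc(s) into L.
size 0: {}; under {} L still reaches {T} ∋ T.
size 1: {Y}; under {Y} L still reaches {T} ∋ T.
L↔T cannot be blocked by any observed set — no back-door set.

L→T: no observed back-door set.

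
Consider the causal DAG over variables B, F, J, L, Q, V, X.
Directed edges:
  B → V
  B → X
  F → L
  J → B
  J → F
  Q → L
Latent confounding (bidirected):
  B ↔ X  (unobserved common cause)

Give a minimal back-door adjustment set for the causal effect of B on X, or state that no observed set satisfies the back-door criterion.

desc(B)\{B}={V,X}; candidates ⊆ {F,J,L,Q}.
B↔X: latent back-door arc(s) into B.
size 0: {}; under {} B still reaches {F,J,L,X} ∋ X.
size 1: {F}, {J}, {L} …(+1); under {F} B still reaches {J,X} ∋ X.
size 2: {F,J}, {F,L}, {F,Q} …(+3); under {F,J} B still reaches {X} ∋ X.
B↔X cannot be blocked by any observed set — no back-door set.

B→X: no observed back-door set.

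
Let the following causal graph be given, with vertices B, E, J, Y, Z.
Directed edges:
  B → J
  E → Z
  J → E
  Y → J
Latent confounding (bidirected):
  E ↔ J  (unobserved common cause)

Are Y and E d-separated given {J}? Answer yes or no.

Bayes-Ball from Y | {J} reaches {B,E,Z}.
E ∈ reach(Y|{J}) ⇒ Y ⊥̸ E | {J}.

No — Y and E are d-connected given {J}.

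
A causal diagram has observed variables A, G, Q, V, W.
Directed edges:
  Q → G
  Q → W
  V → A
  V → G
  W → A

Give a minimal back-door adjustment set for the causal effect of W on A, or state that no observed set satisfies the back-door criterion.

desc(W)\{W}={A}; candidates ⊆ {G,Q,V}.
∅: W⊥A given ∅ in G with W→· removed — back-door holds.

W→A: minimal back-door set ∅.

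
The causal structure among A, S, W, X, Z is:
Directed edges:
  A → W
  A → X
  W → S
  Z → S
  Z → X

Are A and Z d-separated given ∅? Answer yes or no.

Bayes-Ball from A | ∅ reaches {S,W,X}.
Z ∉ reach(A|∅) ⇒ A ⊥ Z | ∅.

Yes — A ⊥ Z | ∅.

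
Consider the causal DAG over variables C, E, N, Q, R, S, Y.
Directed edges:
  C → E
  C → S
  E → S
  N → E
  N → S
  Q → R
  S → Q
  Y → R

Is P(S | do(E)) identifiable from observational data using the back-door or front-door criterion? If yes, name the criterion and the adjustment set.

desc(E)\{E}={Q,R,S}; candidates ⊆ {C,N,Y}.
size 0: {}; under {} E still reaches {C,N,Q,R,S} ∋ S.
size 1: {C}, {N}, {Y}; under {C} E still reaches {N,Q,R,S} ∋ S.
{C,N}: E⊥S given {C,N} in G with E→· removed — back-door holds.
P(S|do(E)) = Σ_{C,N} P(S|E,C,N)·P(C,N).

P(S|do(E)): backdoor, adjust for {C, N}.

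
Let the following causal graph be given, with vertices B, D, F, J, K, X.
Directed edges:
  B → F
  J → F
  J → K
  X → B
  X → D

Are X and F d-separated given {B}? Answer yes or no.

Bayes-Ball from X | {B} reaches {D}.
F ∉ reach(X|{B}) ⇒ X ⊥ F | {B}.

Yes — X ⊥ F | {B}.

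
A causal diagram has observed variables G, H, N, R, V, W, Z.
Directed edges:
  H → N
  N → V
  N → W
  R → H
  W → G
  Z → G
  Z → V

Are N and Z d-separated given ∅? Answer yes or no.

Bayes-Ball from N | ∅ reaches {G,H,R,V,W}.
Z ∉ reach(N|∅) ⇒ N ⊥ Z | ∅.

Yes — N ⊥ Z | ∅.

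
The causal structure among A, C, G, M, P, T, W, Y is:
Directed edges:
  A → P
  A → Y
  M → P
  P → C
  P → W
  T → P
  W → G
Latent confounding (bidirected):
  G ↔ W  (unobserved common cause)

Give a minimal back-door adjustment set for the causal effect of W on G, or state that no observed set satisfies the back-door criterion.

desc(W)\{W}={G}; candidates ⊆ {A,C,M,P,T,Y}.
W↔G: latent back-door arc(s) into W.
size 0: {}; under {} W still reaches {A,C,G,M,P,T,Y} ∋ G.
size 1: {A}, {C}, {M} …(+3); under {A} W still reaches {C,G,M,P,T} ∋ G.
size 2: {A,C}, {A,M}, {A,P} …(+12); under {A,C} W still reaches {G,M,P,T} ∋ G.
W↔G cannot be blocked by any observed set — no back-door set.

W→G: no observed back-door set.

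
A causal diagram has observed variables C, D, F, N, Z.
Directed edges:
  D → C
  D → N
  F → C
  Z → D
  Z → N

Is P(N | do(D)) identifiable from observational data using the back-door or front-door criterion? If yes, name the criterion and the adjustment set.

desc(D)\{D}={C,N}; candidates ⊆ {F,Z}.
size 0: {}; under {} D still reaches {N,Z} ∋ N.
{Z}: D⊥N given {Z} in G with D→· removed — back-door holds.
P(N|do(D)) = Σ_{Z} P(N|D,Z)·P(Z).

P(N|do(D)): backdoor, adjust for {Z}.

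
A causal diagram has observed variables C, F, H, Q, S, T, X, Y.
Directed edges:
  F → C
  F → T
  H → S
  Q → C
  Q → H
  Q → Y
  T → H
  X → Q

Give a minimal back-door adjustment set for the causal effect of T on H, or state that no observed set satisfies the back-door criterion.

desc(T)\{T}={H,S}; candidates ⊆ {C,F,Q,X,Y}.
∅: T⊥H given ∅ in G with T→· removed — back-door holds.

T→H: minimal back-door set ∅.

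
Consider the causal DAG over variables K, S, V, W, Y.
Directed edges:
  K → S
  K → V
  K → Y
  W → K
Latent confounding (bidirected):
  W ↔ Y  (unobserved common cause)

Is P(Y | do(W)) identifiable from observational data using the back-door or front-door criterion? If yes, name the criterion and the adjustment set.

desc(W)\{W}={K,S,V,Y}; candidates ⊆ {—}.
W↔Y: latent back-door arc(s) into W.
size 0: {}; under {} W still reaches {Y} ∋ Y.
W↔Y cannot be blocked by any observed set — no back-door set.
{K}: (i) intercepts every directed W→Y path; (ii) no back-door W→{K}; (iii) {W} blocks every back-door {K}→Y. Front-door holds.
P(Y|do(W)) = Σ_{K} P(K|W) Σ_{W'} P(Y|K,W')P(W').

P(Y|do(W)): frontdoor, adjust for {K}.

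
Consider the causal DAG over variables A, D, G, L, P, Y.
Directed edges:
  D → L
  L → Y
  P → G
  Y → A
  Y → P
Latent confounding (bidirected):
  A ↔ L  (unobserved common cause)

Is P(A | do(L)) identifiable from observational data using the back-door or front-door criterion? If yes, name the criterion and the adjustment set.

desc(L)\{L}={A,G,P,Y}; candidates ⊆ {D}.
L↔A: latent back-door arc(s) into L.
size 0: {}; under {} L still reaches {A,D} ∋ A.
size 1: {D}; under {D} L still reaches {A} ∋ A.
L↔A cannot be blocked by any observed set — no back-door set.
{Y}: (i) intercepts every directed L→A path; (ii) no back-door L→{Y}; (iii) {L} blocks every back-door {Y}→A. Front-door holds.
P(A|do(L)) = Σ_{Y} P(Y|L) Σ_{L'} P(A|Y,L')P(L').

P(A|do(L)): frontdoor, adjust for {Y}.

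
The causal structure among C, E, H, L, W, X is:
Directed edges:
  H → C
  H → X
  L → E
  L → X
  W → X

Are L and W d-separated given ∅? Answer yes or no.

Yes — L ⊥ W | ∅.

Bayes-Ball from L | ∅ reaches {E,X}.
W ∉ reach(L|∅) ⇒ L ⊥ W | ∅.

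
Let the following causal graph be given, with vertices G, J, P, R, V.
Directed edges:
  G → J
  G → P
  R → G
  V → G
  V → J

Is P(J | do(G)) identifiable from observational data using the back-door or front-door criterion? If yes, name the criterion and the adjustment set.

desc(G)\{G}={J,P}; candidates ⊆ {R,V}.
size 0: {}; under {} G still reaches {J,R,V} ∋ J.
{V}: G⊥J given {V} in G with G→· removed — back-door holds.
P(J|do(G)) = Σ_{V} P(J|G,V)·P(V).

P(J|do(G)): backdoor, adjust for {V}.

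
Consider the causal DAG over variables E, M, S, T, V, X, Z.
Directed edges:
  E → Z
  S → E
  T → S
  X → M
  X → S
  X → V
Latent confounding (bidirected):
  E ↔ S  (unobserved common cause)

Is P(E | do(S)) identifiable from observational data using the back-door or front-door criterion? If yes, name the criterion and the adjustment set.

P(E|do(S)): not identifiable (no BD/FD set).

desc(S)\{S}={E,Z}; candidates ⊆ {M,T,V,X}.
S↔E: latent back-door arc(s) into S.
size 0: {}; under {} S still reaches {E,M,T,V,X,Z} ∋ E.
size 1: {M}, {T}, {V} …(+1); under {M} S still reaches {E,T,V,X,Z} ∋ E.
size 2: {M,T}, {M,V}, {M,X} …(+3); under {M,T} S still reaches {E,V,X,Z} ∋ E.
S↔E cannot be blocked by any observed set — no back-door set.
No mediator lies on a directed S→…→E path.
Neither criterion identifies P(E|do(S)) in this graph.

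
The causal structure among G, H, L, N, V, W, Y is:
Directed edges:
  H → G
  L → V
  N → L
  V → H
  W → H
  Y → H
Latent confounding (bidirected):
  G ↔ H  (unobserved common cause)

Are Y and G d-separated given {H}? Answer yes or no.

No — Y and G are d-connected given {H}.

Bayes-Ball from Y | {H} reaches {G,L,N,V,W}.
G ∈ reach(Y|{H}) ⇒ Y ⊥̸ G | {H}.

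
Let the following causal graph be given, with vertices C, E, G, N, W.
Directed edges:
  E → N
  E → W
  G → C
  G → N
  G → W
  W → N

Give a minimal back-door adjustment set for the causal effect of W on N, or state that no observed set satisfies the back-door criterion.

W→N: minimal back-door set {E, G}.

desc(W)\{W}={N}; candidates ⊆ {C,E,G}.
size 0: {}; under {} W still reaches {C,E,G,N} ∋ N.
size 1: {C}, {E}, {G}; under {C} W still reaches {E,G,N} ∋ N.
{E,G}: W⊥N given {E,G} in G with W→· removed — back-door holds.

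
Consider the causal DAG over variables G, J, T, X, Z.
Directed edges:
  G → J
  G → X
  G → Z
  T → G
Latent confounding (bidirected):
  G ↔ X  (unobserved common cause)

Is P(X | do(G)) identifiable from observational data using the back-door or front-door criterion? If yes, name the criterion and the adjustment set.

P(X|do(G)): not identifiable (no BD/FD set).

desc(G)\{G}={J,X,Z}; candidates ⊆ {T}.
G↔X: latent back-door arc(s) into G.
size 0: {}; under {} G still reaches {T,X} ∋ X.
size 1: {T}; under {T} G still reaches {X} ∋ X.
G↔X cannot be blocked by any observed set — no back-door set.
No mediator lies on a directed G→…→X path.
Neither criterion identifies P(X|do(G)) in this graph.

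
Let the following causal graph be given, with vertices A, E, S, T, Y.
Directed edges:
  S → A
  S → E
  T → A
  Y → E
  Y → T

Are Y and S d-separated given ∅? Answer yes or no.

Bayes-Ball from Y | ∅ reaches {A,E,T}.
S ∉ reach(Y|∅) ⇒ Y ⊥ S | ∅.

Yes — Y ⊥ S | ∅.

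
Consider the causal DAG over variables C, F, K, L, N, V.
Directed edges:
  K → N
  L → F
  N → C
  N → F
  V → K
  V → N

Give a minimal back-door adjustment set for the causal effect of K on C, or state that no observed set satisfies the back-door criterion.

desc(K)\{K}={C,F,N}; candidates ⊆ {L,V}.
size 0: {}; under {} K still reaches {C,F,N,V} ∋ C.
{V}: K⊥C given {V} in G with K→· removed — back-door holds.

K→C: minimal back-door set {V}.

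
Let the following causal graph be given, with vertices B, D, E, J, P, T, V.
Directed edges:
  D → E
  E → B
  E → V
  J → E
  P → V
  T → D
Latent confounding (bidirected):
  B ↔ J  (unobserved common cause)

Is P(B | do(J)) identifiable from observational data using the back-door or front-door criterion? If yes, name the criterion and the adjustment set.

desc(J)\{J}={B,E,V}; candidates ⊆ {D,P,T}.
J↔B: latent back-door arc(s) into J.
size 0: {}; under {} J still reaches {B} ∋ B.
size 1: {D}, {P}, {T}; under {D} J still reaches {B} ∋ B.
size 2: {D,P}, {D,T}, {P,T}; under {D,P} J still reaches {B} ∋ B.
J↔B cannot be blocked by any observed set — no back-door set.
{E}: (i) intercepts every directed J→B path; (ii) no back-door J→{E}; (iii) {J} blocks every back-door {E}→B. Front-door holds.
P(B|do(J)) = Σ_{E} P(E|J) Σ_{J'} P(B|E,J')P(J').

P(B|do(J)): frontdoor, adjust for {E}.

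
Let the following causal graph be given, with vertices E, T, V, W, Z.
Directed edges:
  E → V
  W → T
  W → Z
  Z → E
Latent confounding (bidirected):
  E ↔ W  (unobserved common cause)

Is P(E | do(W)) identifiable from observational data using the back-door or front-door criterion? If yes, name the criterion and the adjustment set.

desc(W)\{W}={E,T,V,Z}; candidates ⊆ {—}.
W↔E: latent back-door arc(s) into W.
size 0: {}; under {} W still reaches {E,V} ∋ E.
W↔E cannot be blocked by any observed set — no back-door set.
{Z}: (i) intercepts every directed W→E path; (ii) no back-door W→{Z}; (iii) {W} blocks every back-door {Z}→E. Front-door holds.
P(E|do(W)) = Σ_{Z} P(Z|W) Σ_{W'} P(E|Z,W')P(W').

P(E|do(W)): frontdoor, adjust for {Z}.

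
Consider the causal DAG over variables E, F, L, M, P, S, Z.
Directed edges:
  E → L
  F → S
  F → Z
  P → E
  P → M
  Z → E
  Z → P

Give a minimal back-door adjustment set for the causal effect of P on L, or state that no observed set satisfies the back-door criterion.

P→L: minimal back-door set {Z}.

desc(P)\{P}={E,L,M}; candidates ⊆ {F,S,Z}.
size 0: {}; under {} P still reaches {E,F,L,S,Z} ∋ L.
{Z}: P⊥L given {Z} in G with P→· removed — back-door holds.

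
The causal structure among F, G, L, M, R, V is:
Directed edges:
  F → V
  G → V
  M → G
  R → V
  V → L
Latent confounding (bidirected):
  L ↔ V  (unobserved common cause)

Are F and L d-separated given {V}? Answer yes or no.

Bayes-Ball from F | {V} reaches {G,L,M,R}.
L ∈ reach(F|{V}) ⇒ F ⊥̸ L | {V}.

No — F and L are d-connected given {V}.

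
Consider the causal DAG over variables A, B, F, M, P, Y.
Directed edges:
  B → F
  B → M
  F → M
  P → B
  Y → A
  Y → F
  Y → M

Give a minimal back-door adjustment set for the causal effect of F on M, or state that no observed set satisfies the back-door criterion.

desc(F)\{F}={M}; candidates ⊆ {A,B,P,Y}.
size 0: {}; under {} F still reaches {A,B,M,P,Y} ∋ M.
size 1: {A}, {B}, {P} …(+1); under {A} F still reaches {B,M,P,Y} ∋ M.
{B,Y}: F⊥M given {B,Y} in G with F→· removed — back-door holds.

F→M: minimal back-door set {B, Y}.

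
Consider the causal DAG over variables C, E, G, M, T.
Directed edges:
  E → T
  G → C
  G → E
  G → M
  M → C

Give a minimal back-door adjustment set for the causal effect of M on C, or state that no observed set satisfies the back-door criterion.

desc(M)\{M}={C}; candidates ⊆ {E,G,T}.
size 0: {}; under {} M still reaches {C,E,G,T} ∋ C.
{G}: M⊥C given {G} in G with M→· removed — back-door holds.

M→C: minimal back-door set {G}.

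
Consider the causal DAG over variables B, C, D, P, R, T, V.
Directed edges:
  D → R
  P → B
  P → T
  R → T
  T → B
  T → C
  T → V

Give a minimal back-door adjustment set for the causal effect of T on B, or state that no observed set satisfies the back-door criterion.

desc(T)\{T}={B,C,V}; candidates ⊆ {D,P,R}.
size 0: {}; under {} T still reaches {B,D,P,R} ∋ B.
{P}: T⊥B given {P} in G with T→· removed — back-door holds.

T→B: minimal back-door set {P}.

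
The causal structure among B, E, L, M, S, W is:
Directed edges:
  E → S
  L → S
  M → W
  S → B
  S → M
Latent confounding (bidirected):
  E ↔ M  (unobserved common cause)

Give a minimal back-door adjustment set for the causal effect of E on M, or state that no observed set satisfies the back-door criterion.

E→M: no observed back-door set.

desc(E)\{E}={B,M,S,W}; candidates ⊆ {L}.
E↔M: latent back-door arc(s) into E.
size 0: {}; under {} E still reaches {M,W} ∋ M.
size 1: {L}; under {L} E still reaches {M,W} ∋ M.
E↔M cannot be blocked by any observed set — no back-door set.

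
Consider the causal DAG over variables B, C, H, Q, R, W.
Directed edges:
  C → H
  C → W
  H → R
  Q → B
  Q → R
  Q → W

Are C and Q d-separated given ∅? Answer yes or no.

Bayes-Ball from C | ∅ reaches {H,R,W}.
Q ∉ reach(C|∅) ⇒ C ⊥ Q | ∅.

Yes — C ⊥ Q | ∅.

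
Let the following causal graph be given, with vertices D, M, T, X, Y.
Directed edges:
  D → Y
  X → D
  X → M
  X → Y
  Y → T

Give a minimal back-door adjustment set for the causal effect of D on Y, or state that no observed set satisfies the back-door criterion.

desc(D)\{D}={T,Y}; candidates ⊆ {M,X}.
size 0: {}; under {} D still reaches {M,T,X,Y} ∋ Y.
{X}: D⊥Y given {X} in G with D→· removed — back-door holds.

D→Y: minimal back-door set {X}.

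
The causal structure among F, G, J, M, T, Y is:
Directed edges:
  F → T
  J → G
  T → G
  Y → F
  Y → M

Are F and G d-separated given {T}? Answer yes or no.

Bayes-Ball from F | {T} reaches {M,Y}.
G ∉ reach(F|{T}) ⇒ F ⊥ G | {T}.

Yes — F ⊥ G | {T}.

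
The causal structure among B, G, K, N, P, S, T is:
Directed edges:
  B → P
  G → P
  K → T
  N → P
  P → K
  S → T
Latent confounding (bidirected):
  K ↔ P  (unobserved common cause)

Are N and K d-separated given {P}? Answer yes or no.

No — N and K are d-connected given {P}.

Bayes-Ball from N | {P} reaches {B,G,K,T}.
K ∈ reach(N|{P}) ⇒ N ⊥̸ K | {P}.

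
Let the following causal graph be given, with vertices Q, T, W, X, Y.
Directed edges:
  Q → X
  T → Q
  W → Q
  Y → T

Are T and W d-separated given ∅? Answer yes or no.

Yes — T ⊥ W | ∅.

Bayes-Ball from T | ∅ reaches {Q,X,Y}.
W ∉ reach(T|∅) ⇒ T ⊥ W | ∅.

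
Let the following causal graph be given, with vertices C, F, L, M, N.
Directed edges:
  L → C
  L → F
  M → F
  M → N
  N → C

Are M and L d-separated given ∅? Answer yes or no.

Bayes-Ball from M | ∅ reaches {C,F,N}.
L ∉ reach(M|∅) ⇒ M ⊥ L | ∅.

Yes — M ⊥ L | ∅.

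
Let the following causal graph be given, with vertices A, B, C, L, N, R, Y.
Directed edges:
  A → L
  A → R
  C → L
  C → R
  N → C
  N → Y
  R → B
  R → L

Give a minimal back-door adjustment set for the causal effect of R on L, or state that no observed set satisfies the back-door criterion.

R→L: minimal back-door set {A, C}.

desc(R)\{R}={B,L}; candidates ⊆ {A,C,N,Y}.
size 0: {}; under {} R still reaches {A,C,L,N,Y} ∋ L.
size 1: {A}, {C}, {N} …(+1); under {A} R still reaches {C,L,N,Y} ∋ L.
{A,C}: R⊥L given {A,C} in G with R→· removed — back-door holds.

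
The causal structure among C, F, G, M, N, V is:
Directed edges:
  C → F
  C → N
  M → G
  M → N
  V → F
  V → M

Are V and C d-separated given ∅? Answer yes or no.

Bayes-Ball from V | ∅ reaches {F,G,M,N}.
C ∉ reach(V|∅) ⇒ V ⊥ C | ∅.

Yes — V ⊥ C | ∅.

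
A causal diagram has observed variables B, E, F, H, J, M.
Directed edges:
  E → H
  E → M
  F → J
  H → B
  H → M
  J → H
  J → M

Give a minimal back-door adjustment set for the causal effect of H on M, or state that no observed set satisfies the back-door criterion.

desc(H)\{H}={B,M}; candidates ⊆ {E,F,J}.
size 0: {}; under {} H still reaches {E,F,J,M} ∋ M.
size 1: {E}, {F}, {J}; under {E} H still reaches {F,J,M} ∋ M.
{E,J}: H⊥M given {E,J} in G with H→· removed — back-door holds.

H→M: minimal back-door set {E, J}.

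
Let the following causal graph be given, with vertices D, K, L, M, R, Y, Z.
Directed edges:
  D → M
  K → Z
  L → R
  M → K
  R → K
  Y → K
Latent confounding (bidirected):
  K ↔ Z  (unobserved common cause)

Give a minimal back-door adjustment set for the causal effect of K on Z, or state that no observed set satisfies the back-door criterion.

K→Z: no observed back-door set.

desc(K)\{K}={Z}; candidates ⊆ {D,L,M,R,Y}.
K↔Z: latent back-door arc(s) into K.
size 0: {}; under {} K still reaches {D,L,M,R,Y,Z} ∋ Z.
size 1: {D}, {L}, {M} …(+2); under {D} K still reaches {L,M,R,Y,Z} ∋ Z.
size 2: {D,L}, {D,M}, {D,R} …(+7); under {D,L} K still reaches {M,R,Y,Z} ∋ Z.
K↔Z cannot be blocked by any observed set — no back-door set.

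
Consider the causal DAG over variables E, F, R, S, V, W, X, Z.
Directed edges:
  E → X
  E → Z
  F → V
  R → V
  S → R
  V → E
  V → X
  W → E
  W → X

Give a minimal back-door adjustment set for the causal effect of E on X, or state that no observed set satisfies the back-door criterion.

E→X: minimal back-door set {V, W}.

desc(E)\{E}={X,Z}; candidates ⊆ {F,R,S,V,W}.
size 0: {}; under {} E still reaches {F,R,S,V,W,X} ∋ X.
size 1: {F}, {R}, {S} …(+2); under {F} E still reaches {R,S,V,W,X} ∋ X.
{V,W}: E⊥X given {V,W} in G with E→· removed — back-door holds.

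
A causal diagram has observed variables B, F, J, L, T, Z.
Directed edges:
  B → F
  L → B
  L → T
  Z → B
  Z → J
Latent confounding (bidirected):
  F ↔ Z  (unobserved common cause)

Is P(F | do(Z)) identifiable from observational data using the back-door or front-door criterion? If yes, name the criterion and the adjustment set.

P(F|do(Z)): frontdoor, adjust for {B}.

desc(Z)\{Z}={B,F,J}; candidates ⊆ {L,T}.
Z↔F: latent back-door arc(s) into Z.
size 0: {}; under {} Z still reaches {F} ∋ F.
size 1: {L}, {T}; under {L} Z still reaches {F} ∋ F.
size 2: {L,T}; under {L,T} Z still reaches {F} ∋ F.
Z↔F cannot be blocked by any observed set — no back-door set.
{B}: (i) intercepts every directed Z→F path; (ii) no back-door Z→{B}; (iii) {Z} blocks every back-door {B}→F. Front-door holds.
P(F|do(Z)) = Σ_{B} P(B|Z) Σ_{Z'} P(F|B,Z')P(Z').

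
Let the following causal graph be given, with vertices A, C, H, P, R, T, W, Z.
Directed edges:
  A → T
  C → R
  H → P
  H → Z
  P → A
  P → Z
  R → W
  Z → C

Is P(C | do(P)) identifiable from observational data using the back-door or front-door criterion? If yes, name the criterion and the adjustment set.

desc(P)\{P}={A,C,R,T,W,Z}; candidates ⊆ {H}.
size 0: {}; under {} P still reaches {C,H,R,W,Z} ∋ C.
{H}: P⊥C given {H} in G with P→· removed — back-door holds.
P(C|do(P)) = Σ_{H} P(C|P,H)·P(H).

P(C|do(P)): backdoor, adjust for {H}.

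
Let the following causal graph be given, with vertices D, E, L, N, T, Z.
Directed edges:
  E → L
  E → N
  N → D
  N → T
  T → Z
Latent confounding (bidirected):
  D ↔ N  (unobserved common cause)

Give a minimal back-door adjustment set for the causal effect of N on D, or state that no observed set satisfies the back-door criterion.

N→D: no observed back-door set.

desc(N)\{N}={D,T,Z}; candidates ⊆ {E,L}.
N↔D: latent back-door arc(s) into N.
size 0: {}; under {} N still reaches {D,E,L} ∋ D.
size 1: {E}, {L}; under {E} N still reaches {D} ∋ D.
size 2: {E,L}; under {E,L} N still reaches {D} ∋ D.
N↔D cannot be blocked by any observed set — no back-door set.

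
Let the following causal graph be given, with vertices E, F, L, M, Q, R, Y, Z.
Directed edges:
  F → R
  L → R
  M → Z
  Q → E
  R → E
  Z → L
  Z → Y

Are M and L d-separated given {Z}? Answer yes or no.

Bayes-Ball from M | {Z} reaches ∅.
L ∉ reach(M|{Z}) ⇒ M ⊥ L | {Z}.

Yes — M ⊥ L | {Z}.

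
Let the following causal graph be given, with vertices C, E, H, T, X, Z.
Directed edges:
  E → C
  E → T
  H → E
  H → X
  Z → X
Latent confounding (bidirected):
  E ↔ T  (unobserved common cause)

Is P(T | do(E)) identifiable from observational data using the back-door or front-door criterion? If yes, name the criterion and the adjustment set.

desc(E)\{E}={C,T}; candidates ⊆ {H,X,Z}.
E↔T: latent back-door arc(s) into E.
size 0: {}; under {} E still reaches {H,T,X} ∋ T.
size 1: {H}, {X}, {Z}; under {H} E still reaches {T} ∋ T.
size 2: {H,X}, {H,Z}, {X,Z}; under {H,X} E still reaches {T} ∋ T.
E↔T cannot be blocked by any observed set — no back-door set.
No mediator lies on a directed E→…→T path.
Neither criterion identifies P(T|do(E)) in this graph.

P(T|do(E)): not identifiable (no BD/FD set).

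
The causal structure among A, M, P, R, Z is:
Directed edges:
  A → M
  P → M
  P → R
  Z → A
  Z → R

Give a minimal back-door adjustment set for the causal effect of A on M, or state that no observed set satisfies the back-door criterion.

desc(A)\{A}={M}; candidates ⊆ {P,R,Z}.
∅: A⊥M given ∅ in G with A→· removed — back-door holds.

A→M: minimal back-door set ∅.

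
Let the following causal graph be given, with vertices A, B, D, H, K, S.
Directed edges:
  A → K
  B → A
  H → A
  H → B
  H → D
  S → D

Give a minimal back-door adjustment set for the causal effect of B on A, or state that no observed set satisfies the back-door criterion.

B→A: minimal back-door set {H}.

desc(B)\{B}={A,K}; candidates ⊆ {D,H,S}.
size 0: {}; under {} B still reaches {A,D,H,K} ∋ A.
{H}: B⊥A given {H} in G with B→· removed — back-door holds.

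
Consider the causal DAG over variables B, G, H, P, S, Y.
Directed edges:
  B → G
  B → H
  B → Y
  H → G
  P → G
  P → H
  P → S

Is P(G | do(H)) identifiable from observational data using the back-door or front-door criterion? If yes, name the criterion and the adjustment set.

P(G|do(H)): backdoor, adjust for {B, P}.

desc(H)\{H}={G}; candidates ⊆ {B,P,S,Y}.
size 0: {}; under {} H still reaches {B,G,P,S,Y} ∋ G.
size 1: {B}, {P}, {S} …(+1); under {B} H still reaches {G,P,S} ∋ G.
{B,P}: H⊥G given {B,P} in G with H→· removed — back-door holds.
P(G|do(H)) = Σ_{B,P} P(G|H,B,P)·P(B,P).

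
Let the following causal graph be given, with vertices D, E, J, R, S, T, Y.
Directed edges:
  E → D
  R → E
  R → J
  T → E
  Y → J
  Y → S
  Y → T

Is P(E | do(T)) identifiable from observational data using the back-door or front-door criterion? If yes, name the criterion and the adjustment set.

P(E|do(T)): backdoor, adjust for ∅.

desc(T)\{T}={D,E}; candidates ⊆ {J,R,S,Y}.
∅: T⊥E given ∅ in G with T→· removed — back-door holds.
P(E|do(T)) = P(E|T) — no adjustment needed.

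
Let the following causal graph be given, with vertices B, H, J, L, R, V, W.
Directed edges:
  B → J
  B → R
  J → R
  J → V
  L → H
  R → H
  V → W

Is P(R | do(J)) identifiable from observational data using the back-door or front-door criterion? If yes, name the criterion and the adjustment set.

desc(J)\{J}={H,R,V,W}; candidates ⊆ {B,L}.
size 0: {}; under {} J still reaches {B,H,R} ∋ R.
{B}: J⊥R given {B} in G with J→· removed — back-door holds.
P(R|do(J)) = Σ_{B} P(R|J,B)·P(B).

P(R|do(J)): backdoor, adjust for {B}.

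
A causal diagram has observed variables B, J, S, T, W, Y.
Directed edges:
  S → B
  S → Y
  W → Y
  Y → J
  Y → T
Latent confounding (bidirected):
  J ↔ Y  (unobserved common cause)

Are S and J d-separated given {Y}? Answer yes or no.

No — S and J are d-connected given {Y}.

Bayes-Ball from S | {Y} reaches {B,J,W}.
J ∈ reach(S|{Y}) ⇒ S ⊥̸ J | {Y}.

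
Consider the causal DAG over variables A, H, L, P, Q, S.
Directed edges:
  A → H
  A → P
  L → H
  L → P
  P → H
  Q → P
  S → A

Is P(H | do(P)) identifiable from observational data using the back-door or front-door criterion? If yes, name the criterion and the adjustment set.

P(H|do(P)): backdoor, adjust for {A, L}.

desc(P)\{P}={H}; candidates ⊆ {A,L,Q,S}.
size 0: {}; under {} P still reaches {A,H,L,Q,S} ∋ H.
size 1: {A}, {L}, {Q} …(+1); under {A} P still reaches {H,L,Q} ∋ H.
{A,L}: P⊥H given {A,L} in G with P→· removed — back-door holds.
P(H|do(P)) = Σ_{A,L} P(H|P,A,L)·P(A,L).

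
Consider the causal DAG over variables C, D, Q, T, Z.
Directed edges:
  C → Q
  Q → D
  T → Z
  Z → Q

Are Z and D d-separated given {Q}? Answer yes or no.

Yes — Z ⊥ D | {Q}.

Bayes-Ball from Z | {Q} reaches {C,T}.
D ∉ reach(Z|{Q}) ⇒ Z ⊥ D | {Q}.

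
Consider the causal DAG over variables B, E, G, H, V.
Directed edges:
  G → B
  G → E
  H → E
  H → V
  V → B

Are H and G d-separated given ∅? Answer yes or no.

Yes — H ⊥ G | ∅.

Bayes-Ball from H | ∅ reaches {B,E,V}.
G ∉ reach(H|∅) ⇒ H ⊥ G | ∅.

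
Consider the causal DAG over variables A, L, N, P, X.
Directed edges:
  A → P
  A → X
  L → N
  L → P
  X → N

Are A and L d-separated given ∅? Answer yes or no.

Yes — A ⊥ L | ∅.

Bayes-Ball from A | ∅ reaches {N,P,X}.
L ∉ reach(A|∅) ⇒ A ⊥ L | ∅.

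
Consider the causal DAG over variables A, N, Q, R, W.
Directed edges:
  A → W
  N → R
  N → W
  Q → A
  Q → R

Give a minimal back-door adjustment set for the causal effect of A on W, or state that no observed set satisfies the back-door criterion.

desc(A)\{A}={W}; candidates ⊆ {N,Q,R}.
∅: A⊥W given ∅ in G with A→· removed — back-door holds.

A→W: minimal back-door set ∅.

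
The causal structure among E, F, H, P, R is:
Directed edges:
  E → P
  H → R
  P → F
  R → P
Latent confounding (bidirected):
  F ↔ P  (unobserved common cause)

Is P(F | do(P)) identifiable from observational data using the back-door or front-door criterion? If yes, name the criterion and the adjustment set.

desc(P)\{P}={F}; candidates ⊆ {E,H,R}.
P↔F: latent back-door arc(s) into P.
size 0: {}; under {} P still reaches {E,F,H,R} ∋ F.
size 1: {E}, {H}, {R}; under {E} P still reaches {F,H,R} ∋ F.
size 2: {E,H}, {E,R}, {H,R}; under {E,H} P still reaches {F,R} ∋ F.
P↔F cannot be blocked by any observed set — no back-door set.
No mediator lies on a directed P→…→F path.
Neither criterion identifies P(F|do(P)) in this graph.

P(F|do(P)): not identifiable (no BD/FD set).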